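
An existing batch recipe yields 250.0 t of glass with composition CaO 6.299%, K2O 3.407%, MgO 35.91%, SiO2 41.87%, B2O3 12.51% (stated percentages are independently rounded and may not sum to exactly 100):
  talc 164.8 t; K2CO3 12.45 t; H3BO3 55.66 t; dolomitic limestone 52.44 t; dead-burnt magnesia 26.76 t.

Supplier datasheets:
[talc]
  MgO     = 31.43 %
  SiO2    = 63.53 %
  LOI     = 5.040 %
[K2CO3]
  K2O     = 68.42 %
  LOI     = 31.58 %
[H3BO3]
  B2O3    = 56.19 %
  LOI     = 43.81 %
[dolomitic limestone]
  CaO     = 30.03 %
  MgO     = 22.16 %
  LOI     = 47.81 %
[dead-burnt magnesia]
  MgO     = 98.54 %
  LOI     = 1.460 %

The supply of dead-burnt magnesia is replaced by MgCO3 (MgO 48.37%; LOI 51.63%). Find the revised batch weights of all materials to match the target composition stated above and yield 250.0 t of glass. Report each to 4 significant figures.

Each numeric step carries full precision end to end. The intermediate values are shown rounded to 4 significant figures between the steps; a single rounding finalizes each reported value. Derived quantities, which include LOI, the totals, five oxide percentages, yield, net glass mass, are rebuilt at exact precision, precisely as stated by either problem or answer, using the weight values on 250.0 t of glass.
Per-oxide target masses for 250.0 t glass:
  CaO: 6.299% × 250.0 = 15.75 t
  K2O: 3.407% × 250.0 = 8.518 t
  MgO: 35.91% × 250.0 = 89.78 t
  SiO2: 41.87% × 250.0 = 104.7 t
  B2O3: 12.51% × 250.0 = 31.28 t
Checking each oxide sum working from each reported weight, on the stated basis (sums match the target masses inside rounding margins):
  CaO: 52.44·0.3003 = 15.75 t (target 15.75 t)
  K2O: 12.45·0.6842 = 8.518 t (target 8.518 t)
  MgO: 164.8·0.3143 + 52.44·0.2216 + 54.52·0.4837 = 89.79 t (target 89.78 t)
  SiO2: 164.8·0.6353 = 104.7 t (target 104.7 t)
  B2O3: 55.66·0.5619 = 31.28 t (target 31.28 t)
Glass-mass bookkeeping: net batch after ignition = 250.0 t (per-oxide target masses sum to 250.0 t; stated basis 250.0 t — any gap is answer rounding).
Adding the batch up: Σ batch = 339.9 t; ignition loss, Σ(batch × LOI) = 89.84 t; glass ÷ batch gives a yield of 73.57%.

Revised batch per 250.0 t glass:
  talc: 164.8 t
  K2CO3: 12.45 t
  H3BO3: 55.66 t
  dolomitic limestone: 52.44 t
  MgCO3: 54.52 t
Total batch = 339.9 t; LOI loss = 89.84 t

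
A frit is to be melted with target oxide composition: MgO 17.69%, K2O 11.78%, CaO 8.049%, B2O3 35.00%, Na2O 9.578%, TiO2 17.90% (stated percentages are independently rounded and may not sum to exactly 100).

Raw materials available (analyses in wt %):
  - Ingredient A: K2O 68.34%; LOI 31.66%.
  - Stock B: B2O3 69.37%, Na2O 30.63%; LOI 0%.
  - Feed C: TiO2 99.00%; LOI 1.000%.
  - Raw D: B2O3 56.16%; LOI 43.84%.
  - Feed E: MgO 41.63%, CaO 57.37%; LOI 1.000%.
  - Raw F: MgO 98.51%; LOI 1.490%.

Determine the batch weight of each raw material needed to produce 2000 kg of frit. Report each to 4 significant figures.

Full float precision is maintained end to end. Working values are displayed (rounded to 4 significant digits) within the worked lines — a single rounding completes every reported number; derived quantities are computed in full precision (yield, glass mass, totals, the six compositions, LOI) starting from the weights per 2000 kg of glass, as given in the question or the answer.
Oxide-by-oxide targets in 2000 kg frit:
  MgO: 17.69% × 2000 = 353.8 kg
  K2O: 11.78% × 2000 = 235.6 kg
  CaO: 8.049% × 2000 = 161.0 kg
  B2O3: 35.00% × 2000 = 700.0 kg
  Na2O: 9.578% × 2000 = 191.6 kg
  TiO2: 17.90% × 2000 = 358.0 kg
Sums-versus-targets review on the weights just shown, on the stated basis (summed amounts equal target values net of answer rounding effects):
  MgO: 280.6·0.4163 + 240.6·0.9851 = 353.8 kg (target 353.8 kg)
  K2O: 344.7·0.6834 = 235.6 kg (target 235.6 kg)
  CaO: 280.6·0.5737 = 161.0 kg (target 161.0 kg)
  B2O3: 625.4·0.6937 + 473.9·0.5616 = 700.0 kg (target 700.0 kg)
  Na2O: 625.4·0.3063 = 191.6 kg (target 191.6 kg)
  TiO2: 361.6·0.9900 = 358.0 kg (target 358.0 kg)
Mass balance on the glass: the batch minus its LOI: 2000 kg (the Σ of target masses is 2000 kg; with the basis standing at 2000 kg — deltas are rounding alone).
Summing the batch: Σ batch = 2327 kg; Σ batch·LOI gives LOI loss = 326.9 kg; yield, glass over the total, = 85.95%.

Batch per 2000 kg frit:
  Ingredient A: 344.7 kg
  Stock B: 625.4 kg
  Feed C: 361.6 kg
  Raw D: 473.9 kg
  Feed E: 280.6 kg
  Raw F: 240.6 kg
Total batch = 2327 kg; LOI loss = 326.9 kg; yield = 85.95%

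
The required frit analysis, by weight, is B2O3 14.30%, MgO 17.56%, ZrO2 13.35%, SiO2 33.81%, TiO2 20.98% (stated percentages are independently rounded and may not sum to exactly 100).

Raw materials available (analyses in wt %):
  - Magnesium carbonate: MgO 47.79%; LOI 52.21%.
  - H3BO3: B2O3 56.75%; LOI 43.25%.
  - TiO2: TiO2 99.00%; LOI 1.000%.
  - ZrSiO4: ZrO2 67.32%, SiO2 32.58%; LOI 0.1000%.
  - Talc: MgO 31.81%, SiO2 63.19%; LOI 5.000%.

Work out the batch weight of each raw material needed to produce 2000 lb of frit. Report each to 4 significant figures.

All arithmetic keeps full float precision end to end. The intermediate values appear (rounded to 4 significant figures) when written out. A single rounding finalizes each reported value. All derived quantities are rebuilt at full precision (totals, the yield, ignition loss, net glass mass, the five compositions) from the batch weights at 2000 lb of glass precisely as stated by either problem or answer.
The oxide mass targets at 2000 lb frit:
  B2O3: 14.30% × 2000 = 286.0 lb
  MgO: 17.56% × 2000 = 351.2 lb
  ZrO2: 13.35% × 2000 = 267.0 lb
  SiO2: 33.81% × 2000 = 676.2 lb
  TiO2: 20.98% × 2000 = 419.6 lb
Oxide-by-oxide audit given the weights on record, against the basis in use (summed amounts equal target values given rounding of the digits):
  B2O3: 504.0·0.5675 = 286.0 lb (target 286.0 lb)
  MgO: 158.7·0.4779 + 865.6·0.3181 = 351.2 lb (target 351.2 lb)
  ZrO2: 396.6·0.6732 = 267.0 lb (target 267.0 lb)
  SiO2: 396.6·0.3258 + 865.6·0.6319 = 676.2 lb (target 676.2 lb)
  TiO2: 423.8·0.9900 = 419.6 lb (target 419.6 lb)
Consistency of the glass mass: batch total minus LOI = 2000 lb (the Σ of target masses is 2000 lb; against the stated basis, 2000 lb — differing by rounding only).
Batch total: Σ batch = 2349 lb; ignition loss, Σ(batch × LOI) = 348.8 lb; yield, glass over the total, = 85.15%.

Batch per 2000 lb frit:
  Magnesium carbonate: 158.7 lb
  H3BO3: 504.0 lb
  TiO2: 423.8 lb
  ZrSiO4: 396.6 lb
  Talc: 865.6 lb
Total batch = 2349 lb; LOI loss = 348.8 lb; yield = 85.15%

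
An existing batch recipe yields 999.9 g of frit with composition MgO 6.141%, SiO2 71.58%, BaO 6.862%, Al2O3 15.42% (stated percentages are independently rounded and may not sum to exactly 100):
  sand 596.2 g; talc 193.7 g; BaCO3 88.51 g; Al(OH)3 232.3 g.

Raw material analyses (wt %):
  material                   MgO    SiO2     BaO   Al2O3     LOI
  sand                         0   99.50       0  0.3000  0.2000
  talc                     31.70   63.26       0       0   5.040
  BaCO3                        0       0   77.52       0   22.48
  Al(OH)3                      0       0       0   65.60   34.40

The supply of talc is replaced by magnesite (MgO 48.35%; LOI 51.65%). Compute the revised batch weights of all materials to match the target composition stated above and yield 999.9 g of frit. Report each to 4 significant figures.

Mid-chain values appear rounded to 4 significant digits across the worked steps; the working math keeps exact precision at all times; exactly one rounding lands on every reported value. All derived quantities are carried in full float precision (four oxide percentages, totals, ignition loss, the yield, glass mass) starting from the weights at 999.9 g of glass, as given in the question or the answer.
Target oxide masses per 999.9 g frit:
  MgO: 6.141% × 999.9 = 61.40 g
  SiO2: 71.58% × 999.9 = 715.7 g
  BaO: 6.862% × 999.9 = 68.61 g
  Al2O3: 15.42% × 999.9 = 154.2 g
Mass-balance tally per oxide working from each reported weight, under the basis named above (summed amounts equal target values once rounding is allowed for):
  MgO: 127.0·0.4835 = 61.40 g (target 61.40 g)
  SiO2: 719.3·0.9950 = 715.7 g (target 715.7 g)
  BaO: 88.51·0.7752 = 68.61 g (target 68.61 g)
  Al2O3: 719.3·0.003000 + 231.7·0.6560 = 154.2 g (target 154.2 g)
Auditing the glass mass value: the batch minus its LOI: 999.9 g (per-oxide target masses sum to 999.9 g; against the stated basis, 999.9 g — rounding explains the deltas).
Total batch = Σ batch = 1167 g; the LOI term Σ batch·LOI equals 166.6 g; as yield: glass ÷ batch → 85.72%.

Revised batch per 999.9 g frit:
  sand: 719.3 g
  magnesite: 127.0 g
  BaCO3: 88.51 g
  Al(OH)3: 231.7 g
Total batch = 1167 g; LOI loss = 166.6 g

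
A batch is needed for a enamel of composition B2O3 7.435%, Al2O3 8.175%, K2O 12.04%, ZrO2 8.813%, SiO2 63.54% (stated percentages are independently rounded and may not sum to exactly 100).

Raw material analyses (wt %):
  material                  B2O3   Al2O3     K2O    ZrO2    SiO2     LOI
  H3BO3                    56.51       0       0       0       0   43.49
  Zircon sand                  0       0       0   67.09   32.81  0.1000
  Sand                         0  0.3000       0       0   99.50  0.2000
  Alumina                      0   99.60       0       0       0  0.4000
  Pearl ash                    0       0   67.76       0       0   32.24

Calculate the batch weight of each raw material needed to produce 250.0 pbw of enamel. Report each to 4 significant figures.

Values along the way are shown rounded to four significant figures when written out — all internal work runs at full precision at all times; every reported number is rounded only once; the derived quantities (net glass mass, totals, five oxide percentages, yield, LOI) are re-derived starting from the weights at 250.0 pbw of glass at full float precision, as given in either problem or answer.
Oxide mass targets, per 250.0 pbw enamel:
  B2O3: 7.435% × 250.0 = 18.59 pbw
  Al2O3: 8.175% × 250.0 = 20.44 pbw
  K2O: 12.04% × 250.0 = 30.10 pbw
  ZrO2: 8.813% × 250.0 = 22.03 pbw
  SiO2: 63.54% × 250.0 = 158.8 pbw
Oxide-by-oxide audit using the reported weights, relative to the basis at hand (oxide sums agree with the targets up to rounding of the answer):
  B2O3: 32.89·0.5651 = 18.59 pbw (target 18.59 pbw)
  Al2O3: 148.8·0.003000 + 20.07·0.9960 = 20.44 pbw (target 20.44 pbw)
  K2O: 44.42·0.6776 = 30.10 pbw (target 30.10 pbw)
  ZrO2: 32.84·0.6709 = 22.03 pbw (target 22.03 pbw)
  SiO2: 32.84·0.3281 + 148.8·0.9950 = 158.8 pbw (target 158.8 pbw)
Glass mass check: Σ batch − LOI loss = 250.0 pbw (targets for the oxides total 250.0 pbw; versus the stated basis of 250.0 pbw — rounding explains the deltas).
Adding the batch up: Σ batch = 279.0 pbw; the LOI term Σ batch·LOI equals 29.04 pbw; as yield: glass ÷ batch → 89.59%.

Batch per 250.0 pbw enamel:
  H3BO3: 32.89 pbw
  Zircon sand: 32.84 pbw
  Sand: 148.8 pbw
  Alumina: 20.07 pbw
  Pearl ash: 44.42 pbw
Total batch = 279.0 pbw; LOI loss = 29.04 pbw; yield = 89.59%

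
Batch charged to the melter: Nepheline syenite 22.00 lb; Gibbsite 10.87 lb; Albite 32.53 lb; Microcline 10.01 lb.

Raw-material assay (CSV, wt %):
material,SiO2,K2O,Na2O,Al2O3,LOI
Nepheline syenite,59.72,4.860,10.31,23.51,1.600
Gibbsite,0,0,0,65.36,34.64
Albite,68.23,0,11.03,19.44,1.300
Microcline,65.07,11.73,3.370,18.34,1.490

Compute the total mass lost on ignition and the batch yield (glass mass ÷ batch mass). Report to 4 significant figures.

LOI loss = 4.689 lb; glass = 70.72 lb; yield = 93.78%

Intermediates are printed, with 4-significant-figure rounding, across the worked steps; full precision is kept from first step to last; every reported result is rounded a single time. All derived quantities (ignition loss, yield, the four compositions, glass mass, the totals) are computed at full float precision from the weighed amounts per 70.72 lb of glass, as set out in the problem or answer text.
Material-by-material LOI:
  Nepheline syenite: 22.00 × 0.01600 = 0.3520 lb
  Gibbsite: 10.87 × 0.3464 = 3.765 lb
  Albite: 32.53 × 0.01300 = 0.4229 lb
  Microcline: 10.01 × 0.01490 = 0.1491 lb
Total LOI = 4.689 lb
Glass = batch − LOI = 75.41 − 4.689 = 70.72 lb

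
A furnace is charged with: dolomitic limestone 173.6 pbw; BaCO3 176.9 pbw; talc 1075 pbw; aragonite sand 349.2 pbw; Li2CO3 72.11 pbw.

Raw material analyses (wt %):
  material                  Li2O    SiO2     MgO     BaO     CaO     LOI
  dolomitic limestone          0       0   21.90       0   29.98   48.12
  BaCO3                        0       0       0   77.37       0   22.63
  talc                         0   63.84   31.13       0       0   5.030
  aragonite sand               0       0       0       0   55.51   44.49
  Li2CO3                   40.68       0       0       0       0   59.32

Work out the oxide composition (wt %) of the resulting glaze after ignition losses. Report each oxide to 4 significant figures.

Glass mass = 1471 pbw (batch 1847 − LOI 375.8).
Composition: Li2O 1.994%, SiO2 46.65%, MgO 25.33%, BaO 9.304%, CaO 16.72%

Each numeric step runs at full precision throughout; in-progress results are displayed rounded off to 4 significant figures on the page — a single rounding finalizes each reported result; all derived quantities (the yield, LOI, the five compositions, net glass mass, totals) are rebuilt at exact precision from the weighed amounts for 1471 pbw of glass as quoted within the problem or the answer.
Oxide masses out of the charge:
  Li2O: 72.11·0.4068 = 29.33 pbw
  SiO2: 1075·0.6384 = 686.3 pbw
  MgO: 173.6·0.2190 + 1075·0.3113 = 372.7 pbw
  BaO: 176.9·0.7737 = 136.9 pbw
  CaO: 173.6·0.2998 + 349.2·0.5551 = 245.9 pbw
LOI: 173.6·0.4812 + 176.9·0.2263 + 1075·0.05030 + 349.2·0.4449 + 72.11·0.5932 = 375.8 pbw
Glass mass = batch − LOI = 1847 − 375.8 = 1471 pbw (= Σ oxide masses)
each oxide over glass, ×100, is wt %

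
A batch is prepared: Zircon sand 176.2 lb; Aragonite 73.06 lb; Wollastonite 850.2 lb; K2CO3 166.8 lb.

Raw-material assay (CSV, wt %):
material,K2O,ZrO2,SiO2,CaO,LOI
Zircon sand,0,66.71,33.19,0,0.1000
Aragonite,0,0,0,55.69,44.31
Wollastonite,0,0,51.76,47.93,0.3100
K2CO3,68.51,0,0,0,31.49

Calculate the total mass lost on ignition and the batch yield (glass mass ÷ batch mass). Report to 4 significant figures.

In-progress results are printed with 4-significant-digit rounding on the page. Every computation holds exact precision from start to finish; exactly one rounding is applied to every reported number. Derived quantities are re-derived at exact precision (the four compositions, LOI, yield, net glass mass, totals) starting from the weights on 1179 lb of glass, exactly as printed in the problem or the answer.
LOI of each material in turn:
  Zircon sand: 176.2 × 0.001000 = 0.1762 lb
  Aragonite: 73.06 × 0.4431 = 32.37 lb
  Wollastonite: 850.2 × 0.003100 = 2.636 lb
  K2CO3: 166.8 × 0.3149 = 52.53 lb
Total LOI = 87.71 lb
Glass = batch − LOI = 1266 − 87.71 = 1179 lb

LOI loss = 87.71 lb; glass = 1179 lb; yield = 93.07%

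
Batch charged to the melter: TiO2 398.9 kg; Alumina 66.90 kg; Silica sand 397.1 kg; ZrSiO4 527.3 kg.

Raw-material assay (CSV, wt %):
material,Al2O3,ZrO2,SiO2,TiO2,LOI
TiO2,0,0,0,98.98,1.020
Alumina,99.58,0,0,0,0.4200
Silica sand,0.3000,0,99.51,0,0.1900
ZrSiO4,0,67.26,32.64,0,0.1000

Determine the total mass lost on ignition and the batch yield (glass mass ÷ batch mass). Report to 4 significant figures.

LOI loss = 5.632 kg; glass = 1385 kg; yield = 99.59%

Intermediates are printed rounded to four significant figures on the page; all internal work carries full float precision through the solve — each reported value is rounded just once — derived quantities (LOI, totals, glass mass, the four compositions, the yield) are carried using the weight values at 1385 kg of glass in exact precision, precisely as stated by the question or the answer.
Ignition loss by material:
  TiO2: 398.9 × 0.01020 = 4.069 kg
  Alumina: 66.90 × 0.004200 = 0.2810 kg
  Silica sand: 397.1 × 0.001900 = 0.7545 kg
  ZrSiO4: 527.3 × 0.001000 = 0.5273 kg
Total LOI = 5.632 kg
Glass = batch − LOI = 1390 − 5.632 = 1385 kg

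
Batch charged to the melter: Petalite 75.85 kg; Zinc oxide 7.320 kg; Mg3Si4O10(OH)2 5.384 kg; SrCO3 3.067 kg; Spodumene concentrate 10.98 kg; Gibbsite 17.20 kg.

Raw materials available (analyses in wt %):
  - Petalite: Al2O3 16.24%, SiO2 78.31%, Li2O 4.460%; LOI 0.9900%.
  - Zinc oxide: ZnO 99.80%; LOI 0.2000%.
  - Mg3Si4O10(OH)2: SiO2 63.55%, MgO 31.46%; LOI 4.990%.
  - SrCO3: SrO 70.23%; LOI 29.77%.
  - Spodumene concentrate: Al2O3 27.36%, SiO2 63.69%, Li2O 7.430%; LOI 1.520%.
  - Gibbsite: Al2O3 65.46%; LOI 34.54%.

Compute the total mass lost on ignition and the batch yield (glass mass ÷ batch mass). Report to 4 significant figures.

LOI loss = 8.055 kg; glass = 111.7 kg; yield = 93.28%

Mid-chain values are shown (rounded to four significant figures) on the page. Each numeric step carries full float precision at each step; every reported figure undergoes a single rounding; the derived quantities (the six compositions, net glass mass, the totals, the yield, ignition loss) are re-derived at exact precision from the weighed amounts for 111.7 kg of glass, as they appear in either problem or answer.
Ignition loss by material:
  Petalite: 75.85 × 0.009900 = 0.7509 kg
  Zinc oxide: 7.320 × 0.002000 = 0.01464 kg
  Mg3Si4O10(OH)2: 5.384 × 0.04990 = 0.2687 kg
  SrCO3: 3.067 × 0.2977 = 0.9130 kg
  Spodumene concentrate: 10.98 × 0.01520 = 0.1669 kg
  Gibbsite: 17.20 × 0.3454 = 5.941 kg
Total LOI = 8.055 kg
Glass = batch − LOI = 119.8 − 8.055 = 111.7 kg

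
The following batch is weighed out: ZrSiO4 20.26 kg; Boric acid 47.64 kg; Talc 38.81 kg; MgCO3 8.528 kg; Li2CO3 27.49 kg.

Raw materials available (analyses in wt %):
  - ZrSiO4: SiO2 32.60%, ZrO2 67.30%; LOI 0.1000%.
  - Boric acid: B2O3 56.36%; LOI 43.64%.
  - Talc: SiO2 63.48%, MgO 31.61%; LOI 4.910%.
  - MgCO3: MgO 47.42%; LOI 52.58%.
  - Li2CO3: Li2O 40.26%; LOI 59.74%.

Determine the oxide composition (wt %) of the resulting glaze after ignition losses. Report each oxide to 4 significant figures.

Glass mass = 99.11 kg (batch 142.7 − LOI 43.62).
Composition: SiO2 31.52%, Li2O 11.17%, B2O3 27.09%, ZrO2 13.76%, MgO 16.46%

Working values are displayed, rounded to four significant digits, across the worked steps — every computation carries exact precision end to end. Exactly one rounding is applied to each reported result — the derived quantities are computed starting from the weights at 99.11 kg of glass in exact precision (the five compositions, the totals, the yield, net glass mass, LOI) as they appear in the problem or answer text.
Mass of each oxide from the mix:
  SiO2: 20.26·0.3260 + 38.81·0.6348 = 31.24 kg
  Li2O: 27.49·0.4026 = 11.07 kg
  B2O3: 47.64·0.5636 = 26.85 kg
  ZrO2: 20.26·0.6730 = 13.63 kg
  MgO: 38.81·0.3161 + 8.528·0.4742 = 16.31 kg
LOI: 20.26·0.001000 + 47.64·0.4364 + 38.81·0.04910 + 8.528·0.5258 + 27.49·0.5974 = 43.62 kg
Net of LOI, the glass mass = 142.7 − 43.62 = 99.11 kg (= Σ oxide masses)
wt %: oxide over glass, times 100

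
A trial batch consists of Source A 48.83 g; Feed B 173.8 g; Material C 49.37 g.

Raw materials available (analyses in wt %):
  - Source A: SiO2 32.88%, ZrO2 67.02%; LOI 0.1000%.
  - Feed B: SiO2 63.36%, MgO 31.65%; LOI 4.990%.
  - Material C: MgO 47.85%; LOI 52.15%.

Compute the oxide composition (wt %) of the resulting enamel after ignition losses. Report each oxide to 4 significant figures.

Glass mass = 237.5 g (batch 272.0 − LOI 34.47).
Composition: SiO2 53.12%, ZrO2 13.78%, MgO 33.10%

In-progress results appear rounded to four significant figures across the worked steps. Full precision is held throughout; every reported result carries a single rounding — all derived quantities are rebuilt at full float precision (the totals, ignition loss, the yield, three oxide percentages, net glass mass) starting from the weights for 237.5 g of glass, exactly as shown in either problem or answer.
Oxide masses out of the charge:
  SiO2: 48.83·0.3288 + 173.8·0.6336 = 126.2 g
  ZrO2: 48.83·0.6702 = 32.73 g
  MgO: 173.8·0.3165 + 49.37·0.4785 = 78.63 g
LOI: 48.83·0.001000 + 173.8·0.04990 + 49.37·0.5215 = 34.47 g
Net of LOI, the glass mass = 272.0 − 34.47 = 237.5 g (equal to the oxide-mass sum)
wt % = oxide mass / glass mass × 100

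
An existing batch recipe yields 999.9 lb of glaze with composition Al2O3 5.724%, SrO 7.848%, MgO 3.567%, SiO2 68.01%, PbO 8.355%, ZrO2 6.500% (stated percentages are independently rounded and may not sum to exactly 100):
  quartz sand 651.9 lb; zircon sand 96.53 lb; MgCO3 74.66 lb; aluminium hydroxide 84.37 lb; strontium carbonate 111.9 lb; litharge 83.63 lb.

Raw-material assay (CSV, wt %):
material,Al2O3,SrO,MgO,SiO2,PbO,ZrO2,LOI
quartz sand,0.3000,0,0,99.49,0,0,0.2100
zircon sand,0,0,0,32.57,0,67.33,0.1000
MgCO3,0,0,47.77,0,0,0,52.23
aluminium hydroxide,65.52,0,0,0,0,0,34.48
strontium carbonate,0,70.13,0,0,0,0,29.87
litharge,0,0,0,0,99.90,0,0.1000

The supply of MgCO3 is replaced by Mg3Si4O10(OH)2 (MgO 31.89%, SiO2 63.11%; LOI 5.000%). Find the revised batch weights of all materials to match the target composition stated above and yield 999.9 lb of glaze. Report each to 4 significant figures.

The working math maintains full float precision at each step; in-progress results are printed rounded off to 4 significant figures between the steps; a single rounding yields every reported figure. Derived quantities, which include the yield, six oxide percentages, totals, net glass mass, LOI, are recomputed in full precision, as quoted within question or answer, from the weighed amounts at 999.9 lb of glass.
Oxide-by-oxide targets in 999.9 lb glaze:
  Al2O3: 5.724% × 999.9 = 57.23 lb
  SrO: 7.848% × 999.9 = 78.47 lb
  MgO: 3.567% × 999.9 = 35.67 lb
  SiO2: 68.01% × 999.9 = 680.0 lb
  PbO: 8.355% × 999.9 = 83.54 lb
  ZrO2: 6.500% × 999.9 = 64.99 lb
Checking each oxide sum using the reported weights, against the basis in use (sum by sum, the targets are met within answer rounding):
  Al2O3: 581.0·0.003000 + 84.69·0.6552 = 57.23 lb (target 57.23 lb)
  SrO: 111.9·0.7013 = 78.48 lb (target 78.47 lb)
  MgO: 111.8·0.3189 = 35.65 lb (target 35.67 lb)
  SiO2: 581.0·0.9949 + 96.53·0.3257 + 111.8·0.6311 = 680.0 lb (target 680.0 lb)
  PbO: 83.63·0.9990 = 83.55 lb (target 83.54 lb)
  ZrO2: 96.53·0.6733 = 64.99 lb (target 64.99 lb)
Glass-mass sanity pass: batch Σ − ignition loss = 999.9 lb (oxide target masses add up to 999.9 lb; stated basis 999.9 lb — any gap is answer rounding).
Summing the batch: Σ batch = 1070 lb; the LOI term Σ batch·LOI equals 69.62 lb; as yield: glass ÷ batch → 93.49%.

Revised batch per 999.9 lb glaze:
  quartz sand: 581.0 lb
  zircon sand: 96.53 lb
  Mg3Si4O10(OH)2: 111.8 lb
  aluminium hydroxide: 84.69 lb
  strontium carbonate: 111.9 lb
  litharge: 83.63 lb
Total batch = 1070 lb; LOI loss = 69.62 lb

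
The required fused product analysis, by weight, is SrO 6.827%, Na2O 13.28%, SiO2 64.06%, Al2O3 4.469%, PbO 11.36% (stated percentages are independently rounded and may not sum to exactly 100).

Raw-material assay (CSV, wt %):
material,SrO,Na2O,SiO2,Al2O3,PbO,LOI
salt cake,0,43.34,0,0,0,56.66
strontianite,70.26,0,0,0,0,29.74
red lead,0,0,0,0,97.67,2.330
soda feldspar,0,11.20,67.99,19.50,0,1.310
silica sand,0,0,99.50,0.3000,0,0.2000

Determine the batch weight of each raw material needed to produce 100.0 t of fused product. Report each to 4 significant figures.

Full float precision is held at all times — rounding to four significant digits governs every in-between result as printed; each reported number carries a single rounding — derived quantities (the yield, net glass mass, totals, ignition loss, five oxide percentages) are re-derived in full precision from the weighed amounts for 100.0 t of glass exactly as printed in problem or answer.
Oxide-by-oxide targets in 100.0 t fused product:
  SrO: 6.827% × 100.0 = 6.827 t
  Na2O: 13.28% × 100.0 = 13.28 t
  SiO2: 64.06% × 100.0 = 64.06 t
  Al2O3: 4.469% × 100.0 = 4.469 t
  PbO: 11.36% × 100.0 = 11.36 t
Sums-versus-targets review using the reported weights, at the basis given (oxide sums agree with the targets up to rounding of the answer):
  SrO: 9.717·0.7026 = 6.827 t (target 6.827 t)
  Na2O: 24.91·0.4334 + 22.16·0.1120 = 13.28 t (target 13.28 t)
  SiO2: 22.16·0.6799 + 49.24·0.9950 = 64.06 t (target 64.06 t)
  Al2O3: 22.16·0.1950 + 49.24·0.003000 = 4.469 t (target 4.469 t)
  PbO: 11.63·0.9767 = 11.36 t (target 11.36 t)
Auditing the glass mass value: batch total minus LOI = 99.99 t (summing oxide targets gives 100.0 t; stated basis 100.0 t — a pure rounding effect).
Whole-batch sum: Σ batch = 117.7 t; LOI removed, Σ of batch·LOI: 17.66 t; yield = glass ÷ total batch = 84.99%.

Batch per 100.0 t fused product:
  salt cake: 24.91 t
  strontianite: 9.717 t
  red lead: 11.63 t
  soda feldspar: 22.16 t
  silica sand: 49.24 t
Total batch = 117.7 t; LOI loss = 17.66 t; yield = 84.99%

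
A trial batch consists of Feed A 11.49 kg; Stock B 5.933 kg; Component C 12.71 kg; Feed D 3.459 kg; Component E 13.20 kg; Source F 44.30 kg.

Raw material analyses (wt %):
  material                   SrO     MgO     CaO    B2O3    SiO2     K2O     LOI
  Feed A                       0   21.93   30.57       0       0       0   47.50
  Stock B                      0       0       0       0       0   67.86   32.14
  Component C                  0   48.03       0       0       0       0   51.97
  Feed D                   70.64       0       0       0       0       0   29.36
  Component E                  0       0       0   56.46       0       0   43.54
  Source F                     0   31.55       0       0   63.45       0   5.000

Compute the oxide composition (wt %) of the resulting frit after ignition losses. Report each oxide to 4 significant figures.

Rounding to 4 significant figures extends to every mid-chain value as shown. All arithmetic maintains full precision from start to finish; a single rounding produces each reported figure; all derived quantities are re-derived in full float precision (totals, yield, ignition loss, glass mass, the six compositions) using the weight values per 68.14 kg of glass, as given in the problem or answer text.
Oxide-by-oxide delivered mass:
  SrO: 3.459·0.7064 = 2.443 kg
  MgO: 11.49·0.2193 + 12.71·0.4803 + 44.30·0.3155 = 22.60 kg
  CaO: 11.49·0.3057 = 3.512 kg
  B2O3: 13.20·0.5646 = 7.453 kg
  SiO2: 44.30·0.6345 = 28.11 kg
  K2O: 5.933·0.6786 = 4.026 kg
LOI: 11.49·0.4750 + 5.933·0.3214 + 12.71·0.5197 + 3.459·0.2936 + 13.20·0.4354 + 44.30·0.05000 = 22.95 kg
Glass = total batch minus LOI = 91.09 − 22.95 = 68.14 kg (equal to the oxide-mass sum)
each oxide over glass, ×100, is wt %

Glass mass = 68.14 kg (batch 91.09 − LOI 22.95).
Composition: SrO 3.586%, MgO 33.17%, CaO 5.155%, B2O3 10.94%, SiO2 41.25%, K2O 5.908%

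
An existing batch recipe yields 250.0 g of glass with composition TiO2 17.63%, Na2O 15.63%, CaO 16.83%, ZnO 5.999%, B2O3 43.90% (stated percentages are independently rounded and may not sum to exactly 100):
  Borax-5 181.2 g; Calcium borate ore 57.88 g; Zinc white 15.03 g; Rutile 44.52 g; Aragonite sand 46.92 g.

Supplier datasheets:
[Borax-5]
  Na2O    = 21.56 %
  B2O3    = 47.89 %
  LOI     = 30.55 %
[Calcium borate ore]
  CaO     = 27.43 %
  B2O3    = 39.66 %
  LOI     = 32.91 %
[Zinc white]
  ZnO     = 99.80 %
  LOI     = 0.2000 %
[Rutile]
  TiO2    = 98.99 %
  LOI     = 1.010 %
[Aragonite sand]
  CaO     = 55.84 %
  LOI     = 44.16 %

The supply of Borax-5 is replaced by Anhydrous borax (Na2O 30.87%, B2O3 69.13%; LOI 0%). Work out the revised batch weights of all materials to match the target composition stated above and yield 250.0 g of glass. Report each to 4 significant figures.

All arithmetic maintains exact precision end to end; in-progress results are displayed rounded to four significant figures alongside each step; each reported result is rounded only once — the derived quantities, which include totals, five oxide percentages, glass mass, the yield, LOI, are rebuilt at exact precision, as they appear in either problem or answer, from the batch weights on 250.0 g of glass.
Target oxide masses per 250.0 g glass:
  TiO2: 17.63% × 250.0 = 44.08 g
  Na2O: 15.63% × 250.0 = 39.08 g
  CaO: 16.83% × 250.0 = 42.08 g
  ZnO: 5.999% × 250.0 = 15.00 g
  B2O3: 43.90% × 250.0 = 109.8 g
Balance tally, oxide-wise, working from each reported weight, versus the basis set out (summed amounts equal target values once rounding is allowed for):
  TiO2: 44.52·0.9899 = 44.07 g (target 44.08 g)
  Na2O: 126.6·0.3087 = 39.08 g (target 39.08 g)
  CaO: 56.09·0.2743 + 47.80·0.5584 = 42.08 g (target 42.08 g)
  ZnO: 15.03·0.9980 = 15.00 g (target 15.00 g)
  B2O3: 126.6·0.6913 + 56.09·0.3966 = 109.8 g (target 109.8 g)
Glass-mass bookkeeping: total batch − LOI = 250.0 g (targets for the oxides total 250.0 g; versus the stated basis of 250.0 g — a pure rounding effect).
Summing the batch: Σ batch = 290.0 g; ignition loss, Σ(batch × LOI) = 40.05 g; the yield ratio, glass ÷ batch: 86.19%.

Revised batch per 250.0 g glass:
  Anhydrous borax: 126.6 g
  Calcium borate ore: 56.09 g
  Zinc white: 15.03 g
  Rutile: 44.52 g
  Aragonite sand: 47.80 g
Total batch = 290.0 g; LOI loss = 40.05 g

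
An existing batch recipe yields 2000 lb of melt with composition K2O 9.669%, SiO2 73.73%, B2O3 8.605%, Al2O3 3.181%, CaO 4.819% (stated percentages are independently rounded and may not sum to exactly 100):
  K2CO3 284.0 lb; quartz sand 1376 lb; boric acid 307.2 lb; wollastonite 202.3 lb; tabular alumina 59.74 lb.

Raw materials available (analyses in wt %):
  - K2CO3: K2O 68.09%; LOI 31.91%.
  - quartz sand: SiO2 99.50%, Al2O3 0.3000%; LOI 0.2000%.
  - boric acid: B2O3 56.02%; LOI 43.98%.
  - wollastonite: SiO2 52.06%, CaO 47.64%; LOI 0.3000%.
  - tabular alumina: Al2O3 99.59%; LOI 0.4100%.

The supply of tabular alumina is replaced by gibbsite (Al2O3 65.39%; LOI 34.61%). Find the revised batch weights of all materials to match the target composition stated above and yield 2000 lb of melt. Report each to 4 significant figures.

All arithmetic keeps full float precision at every stage — in-progress results are displayed with 4-significant-figure rounding between the steps; each reported value is rounded just once. Derived quantities (net glass mass, the yield, totals, ignition loss, the five compositions) are re-derived at full precision from the batch weights on 2000 lb of glass, as quoted within the question or the answer.
Target masses of each oxide per 2000 lb melt:
  K2O: 9.669% × 2000 = 193.4 lb
  SiO2: 73.73% × 2000 = 1475 lb
  B2O3: 8.605% × 2000 = 172.1 lb
  Al2O3: 3.181% × 2000 = 63.62 lb
  CaO: 4.819% × 2000 = 96.38 lb
Per-oxide balance check on the weights just shown, on the stated basis (target by target, the sums agree modulo rounding of the values):
  K2O: 284.0·0.6809 = 193.4 lb (target 193.4 lb)
  SiO2: 1376·0.9950 + 202.3·0.5206 = 1474 lb (target 1475 lb)
  B2O3: 307.2·0.5602 = 172.1 lb (target 172.1 lb)
  Al2O3: 1376·0.003000 + 90.98·0.6539 = 63.62 lb (target 63.62 lb)
  CaO: 202.3·0.4764 = 96.38 lb (target 96.38 lb)
Auditing the glass mass value: the batch minus its LOI: 2000 lb (the Σ of target masses is 2000 lb; against the stated basis, 2000 lb — a pure rounding effect).
Adding the batch up: Σ batch = 2260 lb; the LOI term Σ batch·LOI equals 260.6 lb; yield = glass ÷ total batch = 88.47%.

Revised batch per 2000 lb melt:
  K2CO3: 284.0 lb
  quartz sand: 1376 lb
  boric acid: 307.2 lb
  wollastonite: 202.3 lb
  gibbsite: 90.98 lb
Total batch = 2260 lb; LOI loss = 260.6 lb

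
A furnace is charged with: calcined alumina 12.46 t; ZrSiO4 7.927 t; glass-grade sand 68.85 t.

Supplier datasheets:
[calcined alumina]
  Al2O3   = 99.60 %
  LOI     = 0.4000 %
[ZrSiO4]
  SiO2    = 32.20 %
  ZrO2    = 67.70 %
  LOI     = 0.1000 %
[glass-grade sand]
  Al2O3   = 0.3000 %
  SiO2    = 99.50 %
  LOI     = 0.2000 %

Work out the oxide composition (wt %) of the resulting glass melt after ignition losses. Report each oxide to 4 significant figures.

Values along the way appear rounded off to 4 significant figures alongside each step. Each numeric step runs at full float precision through every step — every reported value carries a single rounding — all derived quantities, including the yield, the three compositions, net glass mass, LOI, the totals, are recomputed starting from the weights at 89.04 t of glass in exact precision precisely as stated by the problem or the answer.
Delivered oxide masses:
  Al2O3: 12.46·0.9960 + 68.85·0.003000 = 12.62 t
  SiO2: 7.927·0.3220 + 68.85·0.9950 = 71.06 t
  ZrO2: 7.927·0.6770 = 5.367 t
LOI: 12.46·0.004000 + 7.927·0.001000 + 68.85·0.002000 = 0.1955 t
Net of LOI, the glass mass = 89.24 − 0.1955 = 89.04 t (= Σ oxide masses)
each oxide over glass, ×100, is wt %

Glass mass = 89.04 t (batch 89.24 − LOI 0.1955).
Composition: Al2O3 14.17%, SiO2 79.80%, ZrO2 6.027%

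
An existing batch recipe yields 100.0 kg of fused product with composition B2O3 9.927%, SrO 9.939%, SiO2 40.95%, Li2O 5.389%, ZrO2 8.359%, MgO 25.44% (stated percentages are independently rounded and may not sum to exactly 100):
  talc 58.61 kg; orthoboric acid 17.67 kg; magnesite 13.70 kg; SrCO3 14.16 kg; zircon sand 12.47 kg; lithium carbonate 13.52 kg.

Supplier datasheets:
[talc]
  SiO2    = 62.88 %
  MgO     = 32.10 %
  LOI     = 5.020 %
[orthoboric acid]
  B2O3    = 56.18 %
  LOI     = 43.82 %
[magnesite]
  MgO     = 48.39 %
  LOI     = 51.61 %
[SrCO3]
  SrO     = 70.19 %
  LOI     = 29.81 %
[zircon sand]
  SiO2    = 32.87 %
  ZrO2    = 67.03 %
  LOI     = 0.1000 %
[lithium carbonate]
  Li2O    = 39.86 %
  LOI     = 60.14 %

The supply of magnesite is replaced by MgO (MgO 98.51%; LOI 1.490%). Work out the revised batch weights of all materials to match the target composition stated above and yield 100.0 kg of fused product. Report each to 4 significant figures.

Every computation holds full precision from first step to last; the intermediate values are shown (rounded to 4 significant figures) alongside each step — every reported number is rounded only once — all derived quantities (totals, the yield, glass mass, the six compositions, ignition loss) are rebuilt at exact precision from the weighed amounts on 100.0 kg of glass as given in problem or answer.
Target masses of each oxide per 100.0 kg fused product:
  B2O3: 9.927% × 100.0 = 9.927 kg
  SrO: 9.939% × 100.0 = 9.939 kg
  SiO2: 40.95% × 100.0 = 40.95 kg
  Li2O: 5.389% × 100.0 = 5.389 kg
  ZrO2: 8.359% × 100.0 = 8.359 kg
  MgO: 25.44% × 100.0 = 25.44 kg
Mass-balance tally per oxide applying the batch weights above, against the basis in use (sums match the target masses up to rounding of the answer):
  B2O3: 17.67·0.5618 = 9.927 kg (target 9.927 kg)
  SrO: 14.16·0.7019 = 9.939 kg (target 9.939 kg)
  SiO2: 58.61·0.6288 + 12.47·0.3287 = 40.95 kg (target 40.95 kg)
  Li2O: 13.52·0.3986 = 5.389 kg (target 5.389 kg)
  ZrO2: 12.47·0.6703 = 8.359 kg (target 8.359 kg)
  MgO: 58.61·0.3210 + 6.728·0.9851 = 25.44 kg (target 25.44 kg)
Consistency of the glass mass: net batch after ignition = 100.0 kg (the Σ of target masses is 100.0 kg; the stated basis being 100.0 kg — a pure rounding effect).
Summing the batch: Σ batch = 123.2 kg; loss to ignition Σ batch·LOI = 23.15 kg; yield, glass over the total, = 81.20%.

Revised batch per 100.0 kg fused product:
  talc: 58.61 kg
  orthoboric acid: 17.67 kg
  MgO: 6.728 kg
  SrCO3: 14.16 kg
  zircon sand: 12.47 kg
  lithium carbonate: 13.52 kg
Total batch = 123.2 kg; LOI loss = 23.15 kg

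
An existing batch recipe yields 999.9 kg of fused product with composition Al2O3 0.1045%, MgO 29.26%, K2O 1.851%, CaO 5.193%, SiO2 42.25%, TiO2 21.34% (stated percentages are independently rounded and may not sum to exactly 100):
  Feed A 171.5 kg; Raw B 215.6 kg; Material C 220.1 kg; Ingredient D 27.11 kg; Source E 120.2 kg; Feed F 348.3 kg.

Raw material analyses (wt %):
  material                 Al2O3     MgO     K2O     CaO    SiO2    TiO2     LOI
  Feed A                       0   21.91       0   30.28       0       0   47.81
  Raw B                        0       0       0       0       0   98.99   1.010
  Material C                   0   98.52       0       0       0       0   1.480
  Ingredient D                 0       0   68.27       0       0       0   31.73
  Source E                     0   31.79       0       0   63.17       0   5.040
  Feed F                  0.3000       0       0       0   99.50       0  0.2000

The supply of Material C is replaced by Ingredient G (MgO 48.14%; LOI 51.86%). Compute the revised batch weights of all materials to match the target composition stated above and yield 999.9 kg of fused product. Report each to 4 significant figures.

All arithmetic keeps full precision through the solve; values along the way are shown rounded to four significant digits in the working. Each reported figure includes exactly one rounding — derived quantities (the six compositions, LOI, totals, the yield, net glass mass) are carried at full precision using the weight values on 999.9 kg of glass as set out in problem or answer.
Oxide-by-oxide targets in 999.9 kg fused product:
  Al2O3: 0.1045% × 999.9 = 1.045 kg
  MgO: 29.26% × 999.9 = 292.6 kg
  K2O: 1.851% × 999.9 = 18.51 kg
  CaO: 5.193% × 999.9 = 51.92 kg
  SiO2: 42.25% × 999.9 = 422.5 kg
  TiO2: 21.34% × 999.9 = 213.4 kg
Verifying the oxide balance per the reported batch figures, on the stated basis (target by target, the sums agree given rounding of the digits):
  Al2O3: 348.3·0.003000 = 1.045 kg (target 1.045 kg)
  MgO: 171.5·0.2191 + 450.4·0.4814 + 120.2·0.3179 = 292.6 kg (target 292.6 kg)
  K2O: 27.11·0.6827 = 18.51 kg (target 18.51 kg)
  CaO: 171.5·0.3028 = 51.93 kg (target 51.92 kg)
  SiO2: 120.2·0.6317 + 348.3·0.9950 = 422.5 kg (target 422.5 kg)
  TiO2: 215.6·0.9899 = 213.4 kg (target 213.4 kg)
Glass-mass bookkeeping: total batch − LOI = 1000 kg (summing oxide targets gives 999.9 kg; with the basis standing at 999.9 kg — rounding explains the deltas).
Batch total: Σ batch = 1333 kg; LOI loss = Σ batch·LOI = 333.1 kg; glass ÷ batch gives a yield of 75.01%.

Revised batch per 999.9 kg fused product:
  Feed A: 171.5 kg
  Raw B: 215.6 kg
  Ingredient G: 450.4 kg
  Ingredient D: 27.11 kg
  Source E: 120.2 kg
  Feed F: 348.3 kg
Total batch = 1333 kg; LOI loss = 333.1 kg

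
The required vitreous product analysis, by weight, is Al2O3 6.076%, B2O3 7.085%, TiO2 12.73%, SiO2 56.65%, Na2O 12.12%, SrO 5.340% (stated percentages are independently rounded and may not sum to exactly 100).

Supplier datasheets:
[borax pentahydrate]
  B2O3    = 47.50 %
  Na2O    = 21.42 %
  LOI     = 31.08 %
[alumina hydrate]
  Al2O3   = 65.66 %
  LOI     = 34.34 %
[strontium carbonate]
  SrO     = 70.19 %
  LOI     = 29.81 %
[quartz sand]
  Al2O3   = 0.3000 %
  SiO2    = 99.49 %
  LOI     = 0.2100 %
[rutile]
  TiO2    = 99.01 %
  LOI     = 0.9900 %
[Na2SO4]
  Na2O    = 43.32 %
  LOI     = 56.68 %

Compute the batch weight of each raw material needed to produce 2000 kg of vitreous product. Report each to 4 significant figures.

Batch per 2000 kg vitreous product:
  borax pentahydrate: 298.3 kg
  alumina hydrate: 179.9 kg
  strontium carbonate: 152.2 kg
  quartz sand: 1139 kg
  rutile: 257.1 kg
  Na2SO4: 412.1 kg
Total batch = 2439 kg; LOI loss = 438.4 kg; yield = 82.02%

Intermediates are shown (rounded to four significant digits) on the page — each numeric step runs at full precision at all times — each reported number receives exactly one rounding — the derived quantities (ignition loss, yield, six oxide percentages, net glass mass, totals) are carried at exact precision starting from the weights at 2000 kg of glass, exactly as printed in the problem or the answer.
Oxide mass targets, per 2000 kg vitreous product:
  Al2O3: 6.076% × 2000 = 121.5 kg
  B2O3: 7.085% × 2000 = 141.7 kg
  TiO2: 12.73% × 2000 = 254.6 kg
  SiO2: 56.65% × 2000 = 1133 kg
  Na2O: 12.12% × 2000 = 242.4 kg
  SrO: 5.340% × 2000 = 106.8 kg
Sums-versus-targets review with the batch weights as given, versus the basis set out (target by target, the sums agree within answer rounding):
  Al2O3: 179.9·0.6566 + 1139·0.003000 = 121.5 kg (target 121.5 kg)
  B2O3: 298.3·0.4750 = 141.7 kg (target 141.7 kg)
  TiO2: 257.1·0.9901 = 254.6 kg (target 254.6 kg)
  SiO2: 1139·0.9949 = 1133 kg (target 1133 kg)
  Na2O: 298.3·0.2142 + 412.1·0.4332 = 242.4 kg (target 242.4 kg)
  SrO: 152.2·0.7019 = 106.8 kg (target 106.8 kg)
Glass-mass sanity pass: batch Σ − ignition loss = 2000 kg (per-oxide target masses sum to 2000 kg; with the basis standing at 2000 kg — a pure rounding effect).
Summing the batch: Σ batch = 2439 kg; LOI removed, Σ of batch·LOI: 438.4 kg; yield, glass over the total, = 82.02%.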